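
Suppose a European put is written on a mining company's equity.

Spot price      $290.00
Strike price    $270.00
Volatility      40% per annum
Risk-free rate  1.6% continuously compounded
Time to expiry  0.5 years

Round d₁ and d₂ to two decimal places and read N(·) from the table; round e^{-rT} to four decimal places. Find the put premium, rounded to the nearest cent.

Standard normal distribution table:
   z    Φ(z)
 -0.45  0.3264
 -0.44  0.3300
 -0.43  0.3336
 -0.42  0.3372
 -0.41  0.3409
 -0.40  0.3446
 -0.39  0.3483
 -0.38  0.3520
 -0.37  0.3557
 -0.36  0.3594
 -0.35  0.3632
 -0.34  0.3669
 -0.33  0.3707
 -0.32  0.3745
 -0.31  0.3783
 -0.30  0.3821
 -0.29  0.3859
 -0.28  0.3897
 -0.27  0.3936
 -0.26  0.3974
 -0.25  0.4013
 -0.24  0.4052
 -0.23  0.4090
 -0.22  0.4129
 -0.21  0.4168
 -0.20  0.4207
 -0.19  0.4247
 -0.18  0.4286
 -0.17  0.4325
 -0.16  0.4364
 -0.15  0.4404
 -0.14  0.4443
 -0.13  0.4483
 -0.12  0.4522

σ√T = 0.4·√0.5 = 0.2828
d₁ = [ln(290/270) + (0.016 + 0.4²/2)·0.5] / 0.2828 = [0.0715 + 0.0480] / 0.2828 = 0.4224 → 0.42
d₂ = d₁ − σ√T = 0.4224 − 0.2828 = 0.1395 → 0.14
e^(−rT) = e^(−0.016·0.5) = 0.9920
P = 270·0.9920·N(-0.14) − 290·N(-0.42) = 270·0.9920·0.4443 − 290·0.3372 = 119.0013 − 97.7880 = 21.2133

$21.21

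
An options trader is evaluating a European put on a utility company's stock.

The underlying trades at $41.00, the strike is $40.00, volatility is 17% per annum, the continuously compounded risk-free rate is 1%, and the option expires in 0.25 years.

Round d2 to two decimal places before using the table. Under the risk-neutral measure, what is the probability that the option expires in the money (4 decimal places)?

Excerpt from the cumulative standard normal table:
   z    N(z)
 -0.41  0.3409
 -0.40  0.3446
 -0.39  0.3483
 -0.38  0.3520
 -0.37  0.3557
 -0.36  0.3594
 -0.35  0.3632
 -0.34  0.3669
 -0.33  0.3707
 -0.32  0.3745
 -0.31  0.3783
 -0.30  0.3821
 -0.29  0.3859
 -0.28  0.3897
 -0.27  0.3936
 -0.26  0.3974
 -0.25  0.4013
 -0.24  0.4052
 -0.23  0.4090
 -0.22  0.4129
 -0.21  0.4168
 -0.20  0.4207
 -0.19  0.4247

σ√T = 0.17·√0.25 = 0.0850
d₁ = [ln(41/40) + (0.01 + ½·0.17²)·0.25] / (σ√T) = (0.0247 + 0.0061) / 0.0850 = 0.3624 ≈ 0.36
d₂ = 0.3624 − 0.0850 = 0.2774 ≈ 0.28
Pr(exercise) under Q = N(−d₂) = N(-0.28) = 0.3897

0.3897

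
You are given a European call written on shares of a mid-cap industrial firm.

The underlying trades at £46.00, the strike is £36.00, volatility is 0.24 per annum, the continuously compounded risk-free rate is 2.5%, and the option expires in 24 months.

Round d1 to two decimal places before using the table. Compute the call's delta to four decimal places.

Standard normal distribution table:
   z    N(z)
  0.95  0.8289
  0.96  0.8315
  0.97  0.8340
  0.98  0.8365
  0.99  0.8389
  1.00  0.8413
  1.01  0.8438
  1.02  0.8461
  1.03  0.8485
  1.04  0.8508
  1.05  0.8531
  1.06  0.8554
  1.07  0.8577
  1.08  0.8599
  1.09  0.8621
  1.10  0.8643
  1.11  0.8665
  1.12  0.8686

σ√T = 0.24 × 1.4142 = 0.3394
d₁ = [ln(46/36) + (0.025 + ½·0.24²)·2] / (σ√T) = (0.2451 + 0.1076) / 0.3394 = 1.0392 ⇒ 1.04
N(d₁) = N(1.04) = 0.8508
Δ_call = N(d₁) = 0.8508

0.8508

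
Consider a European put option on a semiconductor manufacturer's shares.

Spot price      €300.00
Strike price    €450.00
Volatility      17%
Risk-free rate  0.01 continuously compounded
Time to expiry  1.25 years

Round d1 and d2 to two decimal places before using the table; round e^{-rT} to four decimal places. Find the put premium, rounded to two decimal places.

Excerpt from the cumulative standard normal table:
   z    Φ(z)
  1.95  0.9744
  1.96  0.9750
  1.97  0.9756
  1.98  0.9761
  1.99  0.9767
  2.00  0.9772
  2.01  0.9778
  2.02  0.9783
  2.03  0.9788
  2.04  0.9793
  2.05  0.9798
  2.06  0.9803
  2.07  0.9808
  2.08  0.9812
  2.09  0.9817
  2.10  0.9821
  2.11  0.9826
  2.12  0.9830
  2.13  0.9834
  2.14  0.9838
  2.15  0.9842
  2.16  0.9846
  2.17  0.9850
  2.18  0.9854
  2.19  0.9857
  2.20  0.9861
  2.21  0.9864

€144.90

σ√T = 0.17 × 1.1180 = 0.1901
d₁ = [ln(300/450) + (0.01 + ½·0.17²)·1.25] / (σ√T) = (-0.4055 + 0.0306) / 0.1901 = -1.9725 which rounds to -1.97
d₂ = -1.9725 − 0.1901 = -2.1626 which rounds to -2.16
e^(−rT) = e^(−0.01·1.25) = 0.9876
N(−d₂) = N(2.16) = 0.9846;  N(−d₁) = N(1.97) = 0.9756
P = 450·0.9876·0.9846 − 300·0.9756 = 437.5759 − 292.6800 = 144.8959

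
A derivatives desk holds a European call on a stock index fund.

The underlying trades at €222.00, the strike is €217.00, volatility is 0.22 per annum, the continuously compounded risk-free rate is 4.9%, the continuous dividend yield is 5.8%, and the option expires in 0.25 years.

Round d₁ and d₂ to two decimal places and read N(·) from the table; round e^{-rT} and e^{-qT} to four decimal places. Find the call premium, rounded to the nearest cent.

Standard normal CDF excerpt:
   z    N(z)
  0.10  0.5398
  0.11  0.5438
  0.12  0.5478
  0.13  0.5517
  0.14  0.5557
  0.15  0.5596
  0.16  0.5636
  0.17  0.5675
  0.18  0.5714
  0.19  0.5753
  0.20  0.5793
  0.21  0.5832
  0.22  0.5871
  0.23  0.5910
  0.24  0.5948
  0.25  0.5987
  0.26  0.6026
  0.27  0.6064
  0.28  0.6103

€11.89

σ√T = 0.22·√0.25 = 0.1100
d₁ = [ln(222/217) + (0.049 − 0.058 + ½·0.22²)·0.25] / (σ√T) = (0.0228 + 0.0038) / 0.1100 = 0.2416 ⇒ 0.24
d₂ = 0.2416 − 0.1100 = 0.1316 ⇒ 0.13
exp(−qT) = exp(−0.058·0.25) = 0.9856;  exp(−rT) = exp(−0.049·0.25) = 0.9878
C = 222·0.9856·N(0.24) − 217·0.9878·N(0.13) = 222·0.9856·0.5948 − 217·0.9878·0.5517 = 130.1441 − 118.2583 = 11.8858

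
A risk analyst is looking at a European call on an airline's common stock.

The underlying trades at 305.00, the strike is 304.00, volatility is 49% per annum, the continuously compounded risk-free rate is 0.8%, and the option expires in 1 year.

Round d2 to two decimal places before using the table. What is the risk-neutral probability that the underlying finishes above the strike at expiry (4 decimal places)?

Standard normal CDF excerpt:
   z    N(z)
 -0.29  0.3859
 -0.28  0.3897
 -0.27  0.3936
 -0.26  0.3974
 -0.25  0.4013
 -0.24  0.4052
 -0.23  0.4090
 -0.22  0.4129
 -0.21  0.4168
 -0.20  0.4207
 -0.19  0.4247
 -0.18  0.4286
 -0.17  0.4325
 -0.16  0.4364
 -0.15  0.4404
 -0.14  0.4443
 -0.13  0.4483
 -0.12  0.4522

0.4129

σ√T = 0.49·√1 = 0.4900
ln(S/K) + (r + σ²/2)T = ln(305/304) + (0.008 + 0.49²/2)·1 = 0.0033 + 0.1280 = 0.1313
d₁ = 0.1313 / 0.4900 = 0.2680 ⇒ 0.27
d₂ = d₁ − σ√T = 0.2680 − 0.4900 = -0.2220 ⇒ -0.22
Pr(exercise) under Q = N(d₂) = 0.4129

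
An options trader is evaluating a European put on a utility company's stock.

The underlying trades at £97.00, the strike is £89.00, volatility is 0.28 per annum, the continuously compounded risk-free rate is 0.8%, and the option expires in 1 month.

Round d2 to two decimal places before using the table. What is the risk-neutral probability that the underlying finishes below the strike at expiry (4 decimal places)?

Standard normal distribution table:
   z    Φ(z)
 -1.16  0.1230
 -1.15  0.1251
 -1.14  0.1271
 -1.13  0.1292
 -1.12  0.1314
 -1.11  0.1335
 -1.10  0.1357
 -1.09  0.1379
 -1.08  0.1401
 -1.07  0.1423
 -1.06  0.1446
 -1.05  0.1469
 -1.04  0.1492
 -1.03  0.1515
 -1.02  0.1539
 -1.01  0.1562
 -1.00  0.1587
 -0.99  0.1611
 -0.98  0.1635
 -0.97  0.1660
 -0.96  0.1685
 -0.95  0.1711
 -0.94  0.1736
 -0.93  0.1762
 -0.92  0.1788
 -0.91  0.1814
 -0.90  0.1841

T = 0.08333;  σ√T = 0.0808
ln(S/K) + (r + σ²/2)T = ln(97/89) + (0.008 + 0.28²/2)·0.08333 = 0.0861 + 0.0039 = 0.0900
d₁ = 0.0900 / 0.0808 = 1.1136 → 1.11
d₂ = d₁ − σ√T = 1.1136 − 0.0808 = 1.0327 → 1.03
Pr(exercise) under Q = N(−d₂) = N(-1.03) = 0.1515

0.1515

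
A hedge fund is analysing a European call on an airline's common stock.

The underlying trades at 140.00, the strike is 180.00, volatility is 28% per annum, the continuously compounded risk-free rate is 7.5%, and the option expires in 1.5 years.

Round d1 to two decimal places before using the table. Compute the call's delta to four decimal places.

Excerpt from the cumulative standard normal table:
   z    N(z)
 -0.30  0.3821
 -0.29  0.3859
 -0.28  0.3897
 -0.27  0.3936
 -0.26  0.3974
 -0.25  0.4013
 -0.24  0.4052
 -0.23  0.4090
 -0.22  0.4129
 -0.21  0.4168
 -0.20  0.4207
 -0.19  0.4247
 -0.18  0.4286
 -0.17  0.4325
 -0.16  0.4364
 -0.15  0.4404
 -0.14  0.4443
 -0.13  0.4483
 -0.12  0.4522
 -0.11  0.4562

0.4090

σ√T = 0.28 × 1.2247 = 0.3429
d₁ = [ln(140/180) + (0.075 + 0.28²/2)·1.5] / 0.3429 = [-0.2513 + 0.1713] / 0.3429 = -0.2333 ≈ -0.23
N(d₁) = N(-0.23) = 0.4090
Δ_call = N(d₁) = 0.4090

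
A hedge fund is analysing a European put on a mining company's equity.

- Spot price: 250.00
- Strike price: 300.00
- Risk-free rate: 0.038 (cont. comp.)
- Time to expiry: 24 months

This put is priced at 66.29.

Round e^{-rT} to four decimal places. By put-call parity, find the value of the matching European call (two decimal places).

38.25

e^(−rT) = e^(−0.038·2) = 0.9268
Put-call parity: C − P = S − K·e^(−rT) = 250 − 300·0.9268 = 250 − 278.0400 = -28.0400
C = P + (C − P) = 66.29 + (-28.0400) = 38.2500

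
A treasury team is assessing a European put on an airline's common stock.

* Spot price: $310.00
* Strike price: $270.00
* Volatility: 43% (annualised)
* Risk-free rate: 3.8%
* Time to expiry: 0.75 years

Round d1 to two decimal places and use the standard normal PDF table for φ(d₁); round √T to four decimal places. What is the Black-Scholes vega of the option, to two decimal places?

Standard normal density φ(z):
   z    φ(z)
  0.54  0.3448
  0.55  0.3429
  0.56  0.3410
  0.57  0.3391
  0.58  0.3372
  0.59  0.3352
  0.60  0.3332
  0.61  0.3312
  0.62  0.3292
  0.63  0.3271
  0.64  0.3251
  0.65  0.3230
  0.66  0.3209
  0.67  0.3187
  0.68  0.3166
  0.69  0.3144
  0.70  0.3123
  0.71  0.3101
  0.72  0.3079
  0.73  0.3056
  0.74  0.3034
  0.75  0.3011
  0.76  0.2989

87.81

T = 0.75;  σ√T = 0.3724
d₁ = [ln(310/270) + (0.038 + ½·0.43²)·0.75] / (σ√T) = (0.1382 + 0.0978) / 0.3724 = 0.6337 which rounds to 0.63
√T = √0.75 = 0.8660
φ(d₁) = φ(0.63) = 0.3271
vega = S·φ(d₁)·√T = 310·0.3271·0.8660 = 87.8133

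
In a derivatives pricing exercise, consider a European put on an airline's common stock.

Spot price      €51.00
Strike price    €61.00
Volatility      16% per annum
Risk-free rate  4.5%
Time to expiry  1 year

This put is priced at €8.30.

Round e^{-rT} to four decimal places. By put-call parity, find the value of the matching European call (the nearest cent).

exp(−rT) = exp(−0.045·1) = 0.9560
Put-call parity: C − P = S − K·e^(−rT) = 51 − 61·0.9560 = 51 − 58.3160 = -7.3160
C = P + (C − P) = 8.30 + (-7.3160) = 0.9840

€0.98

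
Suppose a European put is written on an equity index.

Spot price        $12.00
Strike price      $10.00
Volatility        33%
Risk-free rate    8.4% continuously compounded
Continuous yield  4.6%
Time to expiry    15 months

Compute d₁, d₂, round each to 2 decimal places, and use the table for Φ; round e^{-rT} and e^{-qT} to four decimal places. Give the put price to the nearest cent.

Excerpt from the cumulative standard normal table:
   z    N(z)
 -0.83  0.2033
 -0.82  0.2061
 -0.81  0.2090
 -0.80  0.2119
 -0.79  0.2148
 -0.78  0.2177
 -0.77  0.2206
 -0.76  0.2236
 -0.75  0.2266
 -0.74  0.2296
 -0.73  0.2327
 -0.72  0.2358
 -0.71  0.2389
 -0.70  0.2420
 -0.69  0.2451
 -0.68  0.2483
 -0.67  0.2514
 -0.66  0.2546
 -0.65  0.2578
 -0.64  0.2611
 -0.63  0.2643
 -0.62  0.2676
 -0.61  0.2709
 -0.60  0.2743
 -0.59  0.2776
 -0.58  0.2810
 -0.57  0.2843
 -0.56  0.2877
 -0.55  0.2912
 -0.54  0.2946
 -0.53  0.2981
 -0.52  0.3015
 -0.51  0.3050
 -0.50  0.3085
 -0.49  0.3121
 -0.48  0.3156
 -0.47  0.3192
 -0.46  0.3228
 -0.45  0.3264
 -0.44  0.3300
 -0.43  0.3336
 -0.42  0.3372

$0.60

σ√T = 0.33·√1.25 = 0.3690
d₁ = [ln(12/10) + (0.084 − 0.046 + 0.33²/2)·1.25] / 0.3690 = [0.1823 + 0.1156] / 0.3690 = 0.8074 ≈ 0.81
d₂ = d₁ − σ√T = 0.8074 − 0.3690 = 0.4384 ≈ 0.44
e^(−qT) = e^(−0.046·1.25) = 0.9441;  e^(−rT) = e^(−0.084·1.25) = 0.9003
P = 10·0.9003·N(-0.44) − 12·0.9441·N(-0.81) = 10·0.9003·0.3300 − 12·0.9441·0.2090 = 2.9710 − 2.3678 = 0.6032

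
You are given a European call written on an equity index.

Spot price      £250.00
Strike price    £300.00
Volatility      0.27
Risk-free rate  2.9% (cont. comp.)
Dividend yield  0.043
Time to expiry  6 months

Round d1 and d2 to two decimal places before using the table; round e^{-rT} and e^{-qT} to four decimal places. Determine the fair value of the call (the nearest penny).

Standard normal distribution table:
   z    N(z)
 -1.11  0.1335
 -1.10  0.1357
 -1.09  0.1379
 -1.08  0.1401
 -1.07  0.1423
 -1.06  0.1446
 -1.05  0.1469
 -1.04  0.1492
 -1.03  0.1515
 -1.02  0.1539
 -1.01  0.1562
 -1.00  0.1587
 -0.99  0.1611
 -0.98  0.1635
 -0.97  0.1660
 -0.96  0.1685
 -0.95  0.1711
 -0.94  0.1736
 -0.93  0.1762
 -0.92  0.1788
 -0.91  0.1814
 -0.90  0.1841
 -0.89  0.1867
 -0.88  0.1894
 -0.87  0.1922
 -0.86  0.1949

£4.27

σ√T = 0.27 × 0.7071 = 0.1909
d₁ = [ln(250/300) + (0.029 − 0.043 + 0.27²/2)·0.5] / 0.1909 = [-0.1823 + 0.0112] / 0.1909 = -0.8962 → -0.90
d₂ = d₁ − σ√T = -0.8962 − 0.1909 = -1.0871 → -1.09
exp(−qT) = exp(−0.043·0.5) = 0.9787;  exp(−rT) = exp(−0.029·0.5) = 0.9856
N(d₁) = N(-0.90) = 0.1841;  N(d₂) = N(-1.09) = 0.1379
C = 250·0.9787·0.1841 − 300·0.9856·0.1379 = 45.0447 − 40.7743 = 4.2704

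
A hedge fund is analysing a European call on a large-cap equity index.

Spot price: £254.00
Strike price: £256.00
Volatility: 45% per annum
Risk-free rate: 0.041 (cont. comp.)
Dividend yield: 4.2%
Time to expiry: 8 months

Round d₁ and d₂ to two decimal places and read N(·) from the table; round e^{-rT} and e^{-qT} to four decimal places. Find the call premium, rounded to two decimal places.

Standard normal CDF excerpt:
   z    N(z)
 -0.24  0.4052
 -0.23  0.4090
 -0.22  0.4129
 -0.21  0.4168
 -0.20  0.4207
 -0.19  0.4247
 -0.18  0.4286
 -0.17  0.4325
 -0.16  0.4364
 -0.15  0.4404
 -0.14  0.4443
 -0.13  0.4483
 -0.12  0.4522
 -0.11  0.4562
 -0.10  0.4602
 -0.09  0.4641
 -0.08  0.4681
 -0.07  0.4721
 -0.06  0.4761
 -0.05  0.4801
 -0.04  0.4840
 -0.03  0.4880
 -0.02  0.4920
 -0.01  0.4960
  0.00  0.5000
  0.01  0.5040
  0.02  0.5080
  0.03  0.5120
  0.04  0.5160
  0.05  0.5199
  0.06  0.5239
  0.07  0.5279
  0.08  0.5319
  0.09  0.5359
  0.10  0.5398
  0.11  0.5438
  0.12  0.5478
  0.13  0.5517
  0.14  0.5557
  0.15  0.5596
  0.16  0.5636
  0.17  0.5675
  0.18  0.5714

σ√T = 0.45 × 0.8165 = 0.3674
d₁ = [ln(254/256) + (0.041 − 0.042 + 0.45²/2)·0.6667] / 0.3674 = [-0.0078 + 0.0668] / 0.3674 = 0.1606 → 0.16
d₂ = d₁ − σ√T = 0.1606 − 0.3674 = -0.2069 → -0.21
exp(−qT) = exp(−0.042·0.6667) = 0.9724;  exp(−rT) = exp(−0.041·0.6667) = 0.9730
N(d₁) = N(0.16) = 0.5636;  N(d₂) = N(-0.21) = 0.4168
C = 254·0.9724·0.5636 − 256·0.9730·0.4168 = 139.2033 − 103.8199 = 35.3835

£35.38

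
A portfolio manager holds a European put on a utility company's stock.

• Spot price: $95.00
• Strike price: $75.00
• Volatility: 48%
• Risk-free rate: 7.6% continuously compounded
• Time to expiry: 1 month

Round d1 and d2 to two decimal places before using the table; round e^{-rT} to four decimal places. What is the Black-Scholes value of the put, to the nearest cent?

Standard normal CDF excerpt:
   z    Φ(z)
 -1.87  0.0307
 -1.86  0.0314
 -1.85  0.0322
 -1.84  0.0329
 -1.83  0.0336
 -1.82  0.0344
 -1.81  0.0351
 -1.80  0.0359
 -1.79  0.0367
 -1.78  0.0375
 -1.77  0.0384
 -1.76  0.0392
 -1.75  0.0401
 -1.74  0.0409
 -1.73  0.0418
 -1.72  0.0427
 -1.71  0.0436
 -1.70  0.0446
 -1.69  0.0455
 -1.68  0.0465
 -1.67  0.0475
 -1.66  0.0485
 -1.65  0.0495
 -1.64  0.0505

σ√T = 0.48 × 0.2887 = 0.1386
d₁ = [ln(95/75) + (0.076 + 0.48²/2)·0.08333] / 0.1386 = [0.2364 + 0.0159] / 0.1386 = 1.8210 → 1.82
d₂ = d₁ − σ√T = 1.8210 − 0.1386 = 1.6824 → 1.68
e^(−rT) = e^(−0.076·0.08333) = 0.9937
N(−d₂) = N(-1.68) = 0.0465;  N(−d₁) = N(-1.82) = 0.0344
P = 75·0.9937·0.0465 − 95·0.0344 = 3.4655 − 3.2680 = 0.1975

$0.20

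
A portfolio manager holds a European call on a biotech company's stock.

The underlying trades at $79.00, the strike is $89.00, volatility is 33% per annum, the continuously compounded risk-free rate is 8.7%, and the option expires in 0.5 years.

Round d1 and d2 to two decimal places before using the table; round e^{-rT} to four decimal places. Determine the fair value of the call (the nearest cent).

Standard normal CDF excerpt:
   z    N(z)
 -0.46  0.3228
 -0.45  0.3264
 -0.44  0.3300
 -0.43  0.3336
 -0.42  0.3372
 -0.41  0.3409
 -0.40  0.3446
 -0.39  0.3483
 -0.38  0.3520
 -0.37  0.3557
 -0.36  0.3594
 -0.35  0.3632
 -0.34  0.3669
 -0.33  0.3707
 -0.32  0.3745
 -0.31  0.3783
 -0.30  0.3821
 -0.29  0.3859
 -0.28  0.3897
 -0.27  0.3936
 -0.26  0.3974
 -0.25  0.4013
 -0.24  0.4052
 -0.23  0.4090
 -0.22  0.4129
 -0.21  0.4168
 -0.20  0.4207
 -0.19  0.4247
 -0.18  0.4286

$4.81

σ√T = 0.33 × 0.7071 = 0.2333
d₁ = [ln(79/89) + (0.087 + 0.33²/2)·0.5] / 0.2333 = [-0.1192 + 0.0707] / 0.2333 = -0.2077 ≈ -0.21
d₂ = d₁ − σ√T = -0.2077 − 0.2333 = -0.4410 ≈ -0.44
exp(−rT) = exp(−0.087·0.5) = 0.9574
C = 79·N(-0.21) − 89·0.9574·N(-0.44) = 79·0.4168 − 89·0.9574·0.3300 = 32.9272 − 28.1188 = 4.8084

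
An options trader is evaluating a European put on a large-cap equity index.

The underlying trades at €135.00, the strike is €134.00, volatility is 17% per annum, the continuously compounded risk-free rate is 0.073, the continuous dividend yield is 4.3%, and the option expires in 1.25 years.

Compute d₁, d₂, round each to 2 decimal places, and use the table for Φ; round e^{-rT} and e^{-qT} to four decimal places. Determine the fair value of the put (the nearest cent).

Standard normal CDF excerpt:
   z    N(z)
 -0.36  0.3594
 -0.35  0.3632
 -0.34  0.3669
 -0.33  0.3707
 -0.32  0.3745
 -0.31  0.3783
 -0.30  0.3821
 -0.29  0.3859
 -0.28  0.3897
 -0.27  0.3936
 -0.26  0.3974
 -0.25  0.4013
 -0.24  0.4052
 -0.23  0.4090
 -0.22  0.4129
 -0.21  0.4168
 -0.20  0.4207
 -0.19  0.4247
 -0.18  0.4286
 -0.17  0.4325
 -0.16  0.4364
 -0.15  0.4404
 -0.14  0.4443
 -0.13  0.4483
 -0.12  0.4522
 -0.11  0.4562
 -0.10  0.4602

€6.92

σ√T = 0.17·√1.25 = 0.1901
ln(S/K) + (r − q + σ²/2)T = ln(135/134) + (0.073 − 0.043 + 0.17²/2)·1.25 = 0.0074 + 0.0556 = 0.0630
d₁ = 0.0630 / 0.1901 = 0.3315 ⇒ 0.33
d₂ = d₁ − σ√T = 0.3315 − 0.1901 = 0.1414 ⇒ 0.14
exp(−qT) = exp(−0.043·1.25) = 0.9477;  exp(−rT) = exp(−0.073·1.25) = 0.9128
P = 134·0.9128·N(-0.14) − 135·0.9477·N(-0.33) = 134·0.9128·0.4443 − 135·0.9477·0.3707 = 54.3446 − 47.4272 = 6.9175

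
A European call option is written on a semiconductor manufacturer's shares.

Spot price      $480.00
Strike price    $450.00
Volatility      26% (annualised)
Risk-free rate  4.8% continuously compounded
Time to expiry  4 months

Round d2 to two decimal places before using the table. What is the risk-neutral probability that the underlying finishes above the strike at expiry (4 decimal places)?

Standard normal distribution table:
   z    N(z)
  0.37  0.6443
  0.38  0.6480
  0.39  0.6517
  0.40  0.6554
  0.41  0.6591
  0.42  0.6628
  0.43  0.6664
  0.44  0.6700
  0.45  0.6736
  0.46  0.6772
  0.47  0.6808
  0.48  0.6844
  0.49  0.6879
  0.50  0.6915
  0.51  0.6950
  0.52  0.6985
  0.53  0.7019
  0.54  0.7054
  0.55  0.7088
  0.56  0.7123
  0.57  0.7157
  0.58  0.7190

0.6772

σ√T = 0.26 × 0.5774 = 0.1501
d₁ = [ln(480/450) + (0.048 + 0.26²/2)·0.3333] / 0.1501 = [0.0645 + 0.0273] / 0.1501 = 0.6116 ⇒ 0.61
d₂ = d₁ − σ√T = 0.6116 − 0.1501 = 0.4615 ⇒ 0.46
Risk-neutral Pr[S_T > K] = N(d₂) = N(0.46) = 0.6772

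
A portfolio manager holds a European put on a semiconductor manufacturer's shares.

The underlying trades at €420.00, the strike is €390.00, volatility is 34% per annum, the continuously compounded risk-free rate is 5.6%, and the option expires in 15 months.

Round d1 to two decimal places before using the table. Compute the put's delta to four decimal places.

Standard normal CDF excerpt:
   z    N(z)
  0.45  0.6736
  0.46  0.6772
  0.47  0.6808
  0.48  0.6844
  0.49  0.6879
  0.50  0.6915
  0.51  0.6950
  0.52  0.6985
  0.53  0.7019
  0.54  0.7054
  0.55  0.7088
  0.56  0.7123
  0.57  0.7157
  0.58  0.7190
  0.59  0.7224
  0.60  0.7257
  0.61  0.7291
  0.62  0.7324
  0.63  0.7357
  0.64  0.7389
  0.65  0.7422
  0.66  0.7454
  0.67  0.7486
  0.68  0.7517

T = 1.25;  σ√T = 0.3801
d₁ = [ln(420/390) + (0.056 + 0.34²/2)·1.25] / 0.3801 = [0.0741 + 0.1423] / 0.3801 = 0.5692 → 0.57
N(d₁) = N(0.57) = 0.7157
Δ_put = N(d₁) − 1 = 0.7157 − 1 = -0.2843

-0.2843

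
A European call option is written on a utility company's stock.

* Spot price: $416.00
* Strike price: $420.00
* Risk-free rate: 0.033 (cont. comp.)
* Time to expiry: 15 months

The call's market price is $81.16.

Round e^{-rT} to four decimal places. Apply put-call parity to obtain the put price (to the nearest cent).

e^(−rT) = e^(−0.033·1.25) = 0.9596
Put-call parity: C − P = S − K·e^(−rT) = 416 − 420·0.9596 = 416 − 403.0320 = 12.9680
P = C − (C − P) = 81.16 − (12.9680) = 68.1920

$68.19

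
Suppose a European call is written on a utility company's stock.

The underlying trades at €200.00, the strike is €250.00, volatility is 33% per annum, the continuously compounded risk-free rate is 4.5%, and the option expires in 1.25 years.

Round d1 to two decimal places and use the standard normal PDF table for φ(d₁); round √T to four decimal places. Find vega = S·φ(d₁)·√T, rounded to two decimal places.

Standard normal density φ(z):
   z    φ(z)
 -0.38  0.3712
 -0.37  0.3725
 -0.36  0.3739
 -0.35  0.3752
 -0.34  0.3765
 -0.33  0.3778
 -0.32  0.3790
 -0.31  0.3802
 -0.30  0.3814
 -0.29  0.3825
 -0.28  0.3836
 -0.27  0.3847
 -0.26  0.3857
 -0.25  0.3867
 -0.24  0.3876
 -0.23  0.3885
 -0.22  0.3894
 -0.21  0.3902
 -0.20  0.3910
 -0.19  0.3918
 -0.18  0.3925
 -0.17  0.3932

86.02

σ√T = 0.33 × 1.1180 = 0.3690
ln(S/K) + (r + σ²/2)T = ln(200/250) + (0.045 + 0.33²/2)·1.25 = -0.2231 + 0.1243 = -0.0988
d₁ = -0.0988 / 0.3690 = -0.2679 which rounds to -0.27
√T = √1.25 = 1.1180
φ(d₁) = φ(-0.27) = 0.3847
vega = S·φ(d₁)·√T = 200·0.3847·1.1180 = 86.0189
(Call and put vega coincide under Black-Scholes.)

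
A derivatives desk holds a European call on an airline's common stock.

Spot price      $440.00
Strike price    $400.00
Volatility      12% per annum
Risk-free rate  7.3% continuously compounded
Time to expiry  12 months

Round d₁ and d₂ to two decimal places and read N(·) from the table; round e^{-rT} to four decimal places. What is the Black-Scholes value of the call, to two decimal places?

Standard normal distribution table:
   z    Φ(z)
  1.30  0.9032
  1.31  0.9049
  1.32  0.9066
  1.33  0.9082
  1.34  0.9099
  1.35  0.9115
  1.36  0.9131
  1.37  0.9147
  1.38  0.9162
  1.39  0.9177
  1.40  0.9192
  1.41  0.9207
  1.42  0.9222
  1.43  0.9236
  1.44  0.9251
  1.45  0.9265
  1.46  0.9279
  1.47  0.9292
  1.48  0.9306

σ√T = 0.12 × 1.0000 = 0.1200
ln(S/K) + (r + σ²/2)T = ln(440/400) + (0.073 + 0.12²/2)·1 = 0.0953 + 0.0802 = 0.1755
d₁ = 0.1755 / 0.1200 = 1.4626 ≈ 1.46
d₂ = d₁ − σ√T = 1.4626 − 0.1200 = 1.3426 ≈ 1.34
exp(−rT) = exp(−0.073·1) = 0.9296
C = 440·N(1.46) − 400·0.9296·N(1.34) = 440·0.9279 − 400·0.9296·0.9099 = 408.2760 − 338.3372 = 69.9388

$69.94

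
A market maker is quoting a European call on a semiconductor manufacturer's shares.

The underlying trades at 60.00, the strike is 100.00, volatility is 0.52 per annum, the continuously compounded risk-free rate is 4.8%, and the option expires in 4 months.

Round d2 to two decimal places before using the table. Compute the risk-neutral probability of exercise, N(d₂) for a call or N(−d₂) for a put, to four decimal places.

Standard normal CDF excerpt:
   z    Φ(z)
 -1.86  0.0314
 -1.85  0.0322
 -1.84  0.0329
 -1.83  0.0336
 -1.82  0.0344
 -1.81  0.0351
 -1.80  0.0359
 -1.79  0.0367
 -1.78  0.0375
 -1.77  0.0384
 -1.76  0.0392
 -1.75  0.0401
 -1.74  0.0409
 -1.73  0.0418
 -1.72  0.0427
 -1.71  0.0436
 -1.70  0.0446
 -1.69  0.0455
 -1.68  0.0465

σ√T = 0.52·√0.3333 = 0.3002
d₁ = [ln(60/100) + (0.048 + ½·0.52²)·0.3333] / (σ√T) = (-0.5108 + 0.0611) / 0.3002 = -1.4981 ≈ -1.50
d₂ = -1.4981 − 0.3002 = -1.7983 ≈ -1.80
Risk-neutral Pr[S_T > K] = N(d₂) = N(-1.80) = 0.0359

0.0359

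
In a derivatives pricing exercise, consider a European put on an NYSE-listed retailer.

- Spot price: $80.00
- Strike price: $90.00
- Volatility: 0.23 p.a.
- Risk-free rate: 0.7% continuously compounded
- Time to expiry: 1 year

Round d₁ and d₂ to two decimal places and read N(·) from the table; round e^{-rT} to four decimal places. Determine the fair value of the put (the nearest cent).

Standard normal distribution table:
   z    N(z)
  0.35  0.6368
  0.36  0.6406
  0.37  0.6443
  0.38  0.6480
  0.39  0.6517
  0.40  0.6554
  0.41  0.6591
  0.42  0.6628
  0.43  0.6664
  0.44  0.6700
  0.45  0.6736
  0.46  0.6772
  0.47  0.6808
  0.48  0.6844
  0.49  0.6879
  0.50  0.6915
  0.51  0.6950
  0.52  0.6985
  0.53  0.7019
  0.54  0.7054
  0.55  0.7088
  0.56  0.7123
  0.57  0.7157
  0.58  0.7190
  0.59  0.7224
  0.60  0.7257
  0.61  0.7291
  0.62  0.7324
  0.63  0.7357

$13.31

σ√T = 0.23 × 1.0000 = 0.2300
d₁ = [ln(80/90) + (0.007 + 0.23²/2)·1] / 0.2300 = [-0.1178 + 0.0335] / 0.2300 = -0.3667 ⇒ -0.37
d₂ = d₁ − σ√T = -0.3667 − 0.2300 = -0.5967 ⇒ -0.60
e^(−rT) = e^(−0.007·1) = 0.9930
N(−d₂) = N(0.60) = 0.7257;  N(−d₁) = N(0.37) = 0.6443
P = 90·0.9930·0.7257 − 80·0.6443 = 64.8558 − 51.5440 = 13.3118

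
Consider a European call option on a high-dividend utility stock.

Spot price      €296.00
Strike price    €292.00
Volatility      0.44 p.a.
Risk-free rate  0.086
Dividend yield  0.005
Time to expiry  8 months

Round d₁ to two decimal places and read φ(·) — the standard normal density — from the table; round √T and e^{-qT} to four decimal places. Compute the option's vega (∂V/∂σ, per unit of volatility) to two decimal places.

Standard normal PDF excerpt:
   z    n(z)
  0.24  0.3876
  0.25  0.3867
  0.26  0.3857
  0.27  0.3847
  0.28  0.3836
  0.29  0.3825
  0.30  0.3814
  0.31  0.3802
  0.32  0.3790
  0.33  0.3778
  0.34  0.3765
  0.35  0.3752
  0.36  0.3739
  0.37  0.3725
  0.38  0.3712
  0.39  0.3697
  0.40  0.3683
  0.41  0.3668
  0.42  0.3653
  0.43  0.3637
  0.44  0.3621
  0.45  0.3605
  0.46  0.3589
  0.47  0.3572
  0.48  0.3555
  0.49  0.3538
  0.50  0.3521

σ√T = 0.44 × 0.8165 = 0.3593
d₁ = [ln(296/292) + (0.086 − 0.005 + 0.44²/2)·0.6667] / 0.3593 = [0.0136 + 0.1185] / 0.3593 = 0.3678 → 0.37
√T = √0.6667 = 0.8165
φ(d₁) = φ(0.37) = 0.3725
exp(−qT) = exp(−0.005·0.6667) = 0.9967
vega = S·exp(−qT)·φ(d₁)·√T = 296·0.9967·0.3725·0.8165 = 89.7302

89.73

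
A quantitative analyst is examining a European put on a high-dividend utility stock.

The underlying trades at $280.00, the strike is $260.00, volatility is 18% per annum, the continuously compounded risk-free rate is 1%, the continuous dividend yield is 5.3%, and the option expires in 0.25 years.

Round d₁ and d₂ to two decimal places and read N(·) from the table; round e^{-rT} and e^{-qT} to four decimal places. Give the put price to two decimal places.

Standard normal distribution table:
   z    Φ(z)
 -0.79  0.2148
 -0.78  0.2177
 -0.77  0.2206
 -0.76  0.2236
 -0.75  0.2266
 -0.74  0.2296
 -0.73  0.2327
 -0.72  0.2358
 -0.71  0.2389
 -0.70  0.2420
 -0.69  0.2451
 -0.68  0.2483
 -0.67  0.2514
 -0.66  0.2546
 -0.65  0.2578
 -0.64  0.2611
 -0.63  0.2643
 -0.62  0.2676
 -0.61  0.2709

T = 0.25;  σ√T = 0.0900
d₁ = [ln(280/260) + (0.01 − 0.053 + 0.18²/2)·0.25] / 0.0900 = [0.0741 − 0.0067] / 0.0900 = 0.7490 ≈ 0.75
d₂ = d₁ − σ√T = 0.7490 − 0.0900 = 0.6590 ≈ 0.66
exp(−qT) = exp(−0.053·0.25) = 0.9868;  exp(−rT) = exp(−0.01·0.25) = 0.9975
P = 260·0.9975·N(-0.66) − 280·0.9868·N(-0.75) = 260·0.9975·0.2546 − 280·0.9868·0.2266 = 66.0305 − 62.6105 = 3.4200

$3.42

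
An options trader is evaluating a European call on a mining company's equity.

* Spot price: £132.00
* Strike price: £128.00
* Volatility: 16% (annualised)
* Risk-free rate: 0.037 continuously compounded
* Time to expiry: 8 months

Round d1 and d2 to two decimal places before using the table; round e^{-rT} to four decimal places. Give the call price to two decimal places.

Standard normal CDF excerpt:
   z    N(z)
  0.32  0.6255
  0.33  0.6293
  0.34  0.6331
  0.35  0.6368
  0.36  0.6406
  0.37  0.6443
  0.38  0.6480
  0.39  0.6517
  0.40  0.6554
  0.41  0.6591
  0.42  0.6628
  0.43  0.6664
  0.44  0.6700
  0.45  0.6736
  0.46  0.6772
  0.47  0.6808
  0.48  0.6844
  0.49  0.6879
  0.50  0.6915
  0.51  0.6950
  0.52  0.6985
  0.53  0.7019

£10.81

σ√T = 0.16 × 0.8165 = 0.1306
ln(S/K) + (r + σ²/2)T = ln(132/128) + (0.037 + 0.16²/2)·0.6667 = 0.0308 + 0.0332 = 0.0640
d₁ = 0.0640 / 0.1306 = 0.4897 ≈ 0.49
d₂ = d₁ − σ√T = 0.4897 − 0.1306 = 0.3590 ≈ 0.36
e^(−rT) = e^(−0.037·0.6667) = 0.9756
N(d₁) = N(0.49) = 0.6879;  N(d₂) = N(0.36) = 0.6406
C = 132·0.6879 − 128·0.9756·0.6406 = 90.8028 − 79.9961 = 10.8067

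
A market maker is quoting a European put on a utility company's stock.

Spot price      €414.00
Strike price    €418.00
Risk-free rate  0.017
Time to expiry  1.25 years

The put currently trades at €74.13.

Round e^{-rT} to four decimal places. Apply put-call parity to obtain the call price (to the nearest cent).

€78.91

e^(−rT) = e^(−0.017·1.25) = 0.9790
Put-call parity: C − P = S − K·e^(−rT) = 414 − 418·0.9790 = 414 − 409.2220 = 4.7780
C = P + (C − P) = 74.13 + (4.7780) = 78.9080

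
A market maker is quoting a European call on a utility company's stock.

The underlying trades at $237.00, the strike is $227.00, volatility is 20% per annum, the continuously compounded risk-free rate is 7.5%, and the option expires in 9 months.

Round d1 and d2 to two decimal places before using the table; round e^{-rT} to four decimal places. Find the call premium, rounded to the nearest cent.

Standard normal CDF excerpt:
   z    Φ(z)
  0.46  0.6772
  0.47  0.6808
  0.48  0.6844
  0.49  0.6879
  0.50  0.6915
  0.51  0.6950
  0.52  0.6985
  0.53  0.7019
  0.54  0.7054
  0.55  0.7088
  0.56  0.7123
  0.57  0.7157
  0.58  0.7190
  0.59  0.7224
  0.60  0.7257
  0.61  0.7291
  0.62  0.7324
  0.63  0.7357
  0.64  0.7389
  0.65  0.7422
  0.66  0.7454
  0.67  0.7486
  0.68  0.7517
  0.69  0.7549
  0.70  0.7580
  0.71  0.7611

$29.05

σ√T = 0.2·√0.75 = 0.1732
ln(S/K) + (r + σ²/2)T = ln(237/227) + (0.075 + 0.2²/2)·0.75 = 0.0431 + 0.0713 = 0.1144
d₁ = 0.1144 / 0.1732 = 0.6603 → 0.66
d₂ = d₁ − σ√T = 0.6603 − 0.1732 = 0.4871 → 0.49
e^(−rT) = e^(−0.075·0.75) = 0.9453
C = 237·N(0.66) − 227·0.9453·N(0.49) = 237·0.7454 − 227·0.9453·0.6879 = 176.6598 − 147.6117 = 29.0481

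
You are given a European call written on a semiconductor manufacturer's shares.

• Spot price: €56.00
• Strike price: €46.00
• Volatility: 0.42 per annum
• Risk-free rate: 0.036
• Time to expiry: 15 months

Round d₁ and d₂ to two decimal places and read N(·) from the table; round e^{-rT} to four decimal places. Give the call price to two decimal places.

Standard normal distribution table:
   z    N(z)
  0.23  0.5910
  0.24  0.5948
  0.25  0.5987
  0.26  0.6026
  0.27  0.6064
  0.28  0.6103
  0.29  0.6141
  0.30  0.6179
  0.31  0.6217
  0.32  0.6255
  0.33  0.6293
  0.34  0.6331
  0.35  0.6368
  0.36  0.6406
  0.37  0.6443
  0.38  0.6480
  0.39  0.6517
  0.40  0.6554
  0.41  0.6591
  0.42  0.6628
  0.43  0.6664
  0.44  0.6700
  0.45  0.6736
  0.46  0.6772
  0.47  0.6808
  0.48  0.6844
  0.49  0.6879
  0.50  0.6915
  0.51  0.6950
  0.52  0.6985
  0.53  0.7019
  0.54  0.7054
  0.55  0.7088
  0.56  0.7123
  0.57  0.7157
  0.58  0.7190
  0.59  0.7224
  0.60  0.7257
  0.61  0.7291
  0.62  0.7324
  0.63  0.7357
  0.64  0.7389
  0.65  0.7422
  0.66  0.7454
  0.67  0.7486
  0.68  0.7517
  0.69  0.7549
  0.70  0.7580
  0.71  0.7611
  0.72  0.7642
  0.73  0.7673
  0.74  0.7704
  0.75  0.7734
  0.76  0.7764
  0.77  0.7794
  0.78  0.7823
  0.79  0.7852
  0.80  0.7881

€16.47

T = 1.25;  σ√T = 0.4696
d₁ = [ln(56/46) + (0.036 + ½·0.42²)·1.25] / (σ√T) = (0.1967 + 0.1552) / 0.4696 = 0.7495 ≈ 0.75
d₂ = 0.7495 − 0.4696 = 0.2800 ≈ 0.28
exp(−rT) = exp(−0.036·1.25) = 0.9560
N(d₁) = N(0.75) = 0.7734;  N(d₂) = N(0.28) = 0.6103
C = 56·0.7734 − 46·0.9560·0.6103 = 43.3104 − 26.8386 = 16.4718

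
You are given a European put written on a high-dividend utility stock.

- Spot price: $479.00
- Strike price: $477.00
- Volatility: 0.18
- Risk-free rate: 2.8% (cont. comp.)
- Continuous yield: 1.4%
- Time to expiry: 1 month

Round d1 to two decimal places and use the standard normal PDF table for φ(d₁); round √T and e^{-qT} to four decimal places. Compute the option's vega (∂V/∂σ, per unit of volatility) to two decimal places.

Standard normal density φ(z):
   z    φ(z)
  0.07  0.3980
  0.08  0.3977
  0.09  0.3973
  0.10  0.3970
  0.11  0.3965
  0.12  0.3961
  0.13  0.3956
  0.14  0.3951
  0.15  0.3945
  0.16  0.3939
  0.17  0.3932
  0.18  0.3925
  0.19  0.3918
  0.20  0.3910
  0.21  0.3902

54.64

σ√T = 0.18 × 0.2887 = 0.0520
ln(S/K) + (r − q + σ²/2)T = ln(479/477) + (0.028 − 0.014 + 0.18²/2)·0.08333 = 0.0042 + 0.0025 = 0.0067
d₁ = 0.0067 / 0.0520 = 0.1290 → 0.13
√T = √0.08333 = 0.2887
φ(d₁) = φ(0.13) = 0.3956
e^(−qT) = e^(−0.014·0.08333) = 0.9988
vega = S·e^(−qT)·φ(d₁)·√T = 479·0.9988·0.3956·0.2887 = 54.6408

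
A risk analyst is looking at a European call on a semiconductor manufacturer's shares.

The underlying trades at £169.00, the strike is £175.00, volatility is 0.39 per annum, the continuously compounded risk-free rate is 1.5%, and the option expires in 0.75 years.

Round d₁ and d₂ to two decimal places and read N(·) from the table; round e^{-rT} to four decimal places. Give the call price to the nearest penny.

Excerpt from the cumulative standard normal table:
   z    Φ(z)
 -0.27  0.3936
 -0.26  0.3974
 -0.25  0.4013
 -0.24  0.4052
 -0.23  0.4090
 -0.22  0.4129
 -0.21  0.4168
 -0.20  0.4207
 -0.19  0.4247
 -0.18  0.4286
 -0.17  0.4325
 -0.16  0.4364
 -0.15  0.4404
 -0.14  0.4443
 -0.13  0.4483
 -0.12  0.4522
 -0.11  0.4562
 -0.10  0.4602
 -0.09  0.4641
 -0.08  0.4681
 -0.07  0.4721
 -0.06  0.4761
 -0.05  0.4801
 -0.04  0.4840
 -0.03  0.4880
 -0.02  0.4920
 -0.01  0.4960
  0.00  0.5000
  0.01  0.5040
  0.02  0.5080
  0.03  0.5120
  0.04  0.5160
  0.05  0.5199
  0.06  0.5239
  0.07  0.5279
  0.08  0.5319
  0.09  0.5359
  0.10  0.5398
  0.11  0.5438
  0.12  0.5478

£21.11

σ√T = 0.39 × 0.8660 = 0.3377
d₁ = [ln(169/175) + (0.015 + 0.39²/2)·0.75] / 0.3377 = [-0.0349 + 0.0683] / 0.3377 = 0.0989 ≈ 0.10
d₂ = d₁ − σ√T = 0.0989 − 0.3377 = -0.2389 ≈ -0.24
e^(−rT) = e^(−0.015·0.75) = 0.9888
N(d₁) = N(0.10) = 0.5398;  N(d₂) = N(-0.24) = 0.4052
C = 169·0.5398 − 175·0.9888·0.4052 = 91.2262 − 70.1158 = 21.1104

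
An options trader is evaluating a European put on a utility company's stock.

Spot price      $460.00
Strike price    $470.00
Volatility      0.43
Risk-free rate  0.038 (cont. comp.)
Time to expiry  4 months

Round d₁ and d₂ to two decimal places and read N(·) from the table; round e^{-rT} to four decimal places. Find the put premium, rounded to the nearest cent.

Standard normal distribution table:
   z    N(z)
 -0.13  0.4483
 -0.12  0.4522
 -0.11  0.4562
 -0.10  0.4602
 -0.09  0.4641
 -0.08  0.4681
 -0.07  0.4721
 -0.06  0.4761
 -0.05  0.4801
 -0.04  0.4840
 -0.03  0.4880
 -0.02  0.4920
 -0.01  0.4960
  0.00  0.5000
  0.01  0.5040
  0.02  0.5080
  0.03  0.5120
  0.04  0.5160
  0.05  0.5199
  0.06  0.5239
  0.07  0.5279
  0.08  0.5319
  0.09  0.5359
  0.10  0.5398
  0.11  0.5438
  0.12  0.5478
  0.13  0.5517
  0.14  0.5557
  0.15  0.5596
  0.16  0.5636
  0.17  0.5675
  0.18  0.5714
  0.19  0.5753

$48.07

σ√T = 0.43 × 0.5774 = 0.2483
ln(S/K) + (r + σ²/2)T = ln(460/470) + (0.038 + 0.43²/2)·0.3333 = -0.0215 + 0.0435 = 0.0220
d₁ = 0.0220 / 0.2483 = 0.0885 → 0.09
d₂ = d₁ − σ√T = 0.0885 − 0.2483 = -0.1597 → -0.16
e^(−rT) = e^(−0.038·0.3333) = 0.9874
N(−d₂) = N(0.16) = 0.5636;  N(−d₁) = N(-0.09) = 0.4641
P = 470·0.9874·0.5636 − 460·0.4641 = 261.5544 − 213.4860 = 48.0684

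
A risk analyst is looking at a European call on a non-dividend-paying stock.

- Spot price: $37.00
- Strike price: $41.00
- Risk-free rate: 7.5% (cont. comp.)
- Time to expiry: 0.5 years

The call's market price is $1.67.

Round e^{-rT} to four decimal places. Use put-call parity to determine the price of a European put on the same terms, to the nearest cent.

$4.16

exp(−rT) = exp(−0.075·0.5) = 0.9632
Put-call parity: C − P = S − K·e^(−rT) = 37 − 41·0.9632 = 37 − 39.4912 = -2.4912
P = C − (C − P) = 1.67 − (-2.4912) = 4.1612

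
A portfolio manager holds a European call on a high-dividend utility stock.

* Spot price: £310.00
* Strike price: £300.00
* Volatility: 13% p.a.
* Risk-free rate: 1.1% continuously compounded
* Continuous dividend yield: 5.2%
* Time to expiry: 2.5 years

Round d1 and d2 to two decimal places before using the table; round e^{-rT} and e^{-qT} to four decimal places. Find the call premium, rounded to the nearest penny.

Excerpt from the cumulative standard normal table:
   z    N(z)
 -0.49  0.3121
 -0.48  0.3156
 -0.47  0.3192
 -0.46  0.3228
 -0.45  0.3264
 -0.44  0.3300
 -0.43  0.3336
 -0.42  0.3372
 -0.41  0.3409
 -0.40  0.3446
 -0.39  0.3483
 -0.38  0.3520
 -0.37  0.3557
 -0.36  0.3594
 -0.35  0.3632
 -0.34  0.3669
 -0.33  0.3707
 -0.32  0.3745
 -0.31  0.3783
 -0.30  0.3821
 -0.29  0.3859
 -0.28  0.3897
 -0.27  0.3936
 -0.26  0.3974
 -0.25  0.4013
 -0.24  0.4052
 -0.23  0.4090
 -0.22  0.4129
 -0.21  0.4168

£13.98

σ√T = 0.13·√2.5 = 0.2055
d₁ = [ln(310/300) + (0.011 − 0.052 + 0.13²/2)·2.5] / 0.2055 = [0.0328 − 0.0814] / 0.2055 = -0.2364 which rounds to -0.24
d₂ = d₁ − σ√T = -0.2364 − 0.2055 = -0.4419 which rounds to -0.44
exp(−qT) = exp(−0.052·2.5) = 0.8781;  exp(−rT) = exp(−0.011·2.5) = 0.9729
N(d₁) = N(-0.24) = 0.4052;  N(d₂) = N(-0.44) = 0.3300
C = 310·0.8781·0.4052 − 300·0.9729·0.3300 = 110.2999 − 96.3171 = 13.9828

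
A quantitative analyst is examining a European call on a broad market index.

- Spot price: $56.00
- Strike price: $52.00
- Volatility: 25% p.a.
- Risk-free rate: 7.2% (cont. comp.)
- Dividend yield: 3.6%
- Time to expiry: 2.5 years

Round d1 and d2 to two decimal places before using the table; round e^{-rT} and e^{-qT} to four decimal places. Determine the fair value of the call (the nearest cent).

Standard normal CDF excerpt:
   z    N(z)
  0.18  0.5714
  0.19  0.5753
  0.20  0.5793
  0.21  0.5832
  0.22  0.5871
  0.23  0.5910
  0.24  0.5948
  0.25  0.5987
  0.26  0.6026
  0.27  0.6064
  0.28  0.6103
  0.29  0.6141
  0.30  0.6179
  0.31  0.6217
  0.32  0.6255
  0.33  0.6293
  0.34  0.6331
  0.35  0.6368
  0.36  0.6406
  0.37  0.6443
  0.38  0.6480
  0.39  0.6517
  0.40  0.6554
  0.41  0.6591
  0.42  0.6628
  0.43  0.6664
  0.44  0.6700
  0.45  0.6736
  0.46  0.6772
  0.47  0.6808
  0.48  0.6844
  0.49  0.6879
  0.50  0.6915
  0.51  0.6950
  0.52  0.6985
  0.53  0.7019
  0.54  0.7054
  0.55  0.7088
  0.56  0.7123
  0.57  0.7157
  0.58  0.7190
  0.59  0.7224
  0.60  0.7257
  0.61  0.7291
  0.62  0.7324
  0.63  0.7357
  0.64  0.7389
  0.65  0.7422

σ√T = 0.25·√2.5 = 0.3953
d₁ = [ln(56/52) + (0.072 − 0.036 + 0.25²/2)·2.5] / 0.3953 = [0.0741 + 0.1681] / 0.3953 = 0.6128 → 0.61
d₂ = d₁ − σ√T = 0.6128 − 0.3953 = 0.2175 → 0.22
exp(−qT) = exp(−0.036·2.5) = 0.9139;  exp(−rT) = exp(−0.072·2.5) = 0.8353
N(d₁) = N(0.61) = 0.7291;  N(d₂) = N(0.22) = 0.5871
C = 56·0.9139·0.7291 − 52·0.8353·0.5871 = 37.3142 − 25.5010 = 11.8131

$11.81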